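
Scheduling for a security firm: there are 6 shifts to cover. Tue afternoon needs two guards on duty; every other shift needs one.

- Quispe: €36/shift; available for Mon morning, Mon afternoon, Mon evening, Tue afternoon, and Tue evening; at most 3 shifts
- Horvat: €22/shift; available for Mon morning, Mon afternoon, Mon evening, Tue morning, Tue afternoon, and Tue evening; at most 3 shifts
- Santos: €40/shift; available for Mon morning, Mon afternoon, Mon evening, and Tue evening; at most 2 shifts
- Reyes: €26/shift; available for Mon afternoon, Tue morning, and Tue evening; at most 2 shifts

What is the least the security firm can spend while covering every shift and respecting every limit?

€190

Tue afternoon can only be covered by Quispe and Horvat, so that assignment is forced.
Picking the cheapest available guard for each shift independently would cost €168, but that ignores the shift limits.
An optimal schedule: Mon morning→Horvat, Mon afternoon→Reyes, Mon evening→Quispe, Tue morning→Horvat, Tue afternoon→Horvat+Quispe, Tue evening→Reyes.
Total: 22 + 26 + 36 + 22 + 22 + 36 + 26 = €190.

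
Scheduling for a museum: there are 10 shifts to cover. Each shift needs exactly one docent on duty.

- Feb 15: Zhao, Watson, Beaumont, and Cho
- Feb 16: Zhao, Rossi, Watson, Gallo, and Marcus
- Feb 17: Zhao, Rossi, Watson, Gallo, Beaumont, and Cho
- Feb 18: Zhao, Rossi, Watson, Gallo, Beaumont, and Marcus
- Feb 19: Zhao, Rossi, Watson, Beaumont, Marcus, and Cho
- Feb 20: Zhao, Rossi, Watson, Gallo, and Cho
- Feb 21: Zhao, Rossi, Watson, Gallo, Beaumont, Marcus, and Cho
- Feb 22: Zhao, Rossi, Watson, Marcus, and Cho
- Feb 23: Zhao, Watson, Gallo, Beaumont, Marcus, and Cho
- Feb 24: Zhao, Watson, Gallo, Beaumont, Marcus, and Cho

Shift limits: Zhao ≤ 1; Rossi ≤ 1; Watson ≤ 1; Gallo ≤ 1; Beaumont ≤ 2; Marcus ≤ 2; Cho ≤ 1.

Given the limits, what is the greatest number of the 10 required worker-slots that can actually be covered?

9

Total capacity across all docents is 1+1+1+1+2+2+1 = 9, and 10 slots are needed, so at most 9 can be filled.
An assignment achieving 9: Feb 15→Zhao, Feb 16→Rossi, Feb 17→Gallo, Feb 18→Beaumont, Feb 19→Beaumont, Feb 20→Watson, Feb 22→Marcus, Feb 23→Marcus, Feb 24→Cho.
Loads: Zhao 1/1, Rossi 1/1, Watson 1/1, Gallo 1/1, Beaumont 2/2, Marcus 2/2, Cho 1/1.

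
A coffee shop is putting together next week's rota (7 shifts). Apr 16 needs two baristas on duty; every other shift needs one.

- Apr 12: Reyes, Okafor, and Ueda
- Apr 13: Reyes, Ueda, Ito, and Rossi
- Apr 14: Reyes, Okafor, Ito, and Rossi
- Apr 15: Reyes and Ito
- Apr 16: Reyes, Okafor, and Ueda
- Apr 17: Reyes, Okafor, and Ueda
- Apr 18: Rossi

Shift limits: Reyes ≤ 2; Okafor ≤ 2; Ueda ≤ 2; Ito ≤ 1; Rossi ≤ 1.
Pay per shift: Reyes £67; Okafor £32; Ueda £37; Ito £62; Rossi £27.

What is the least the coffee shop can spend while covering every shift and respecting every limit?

Apr 18 can only be covered by Rossi, so that assignment is forced.
Picking the cheapest available barista for each shift independently would cost £276, but that ignores the shift limits.
An optimal schedule: Apr 12→Reyes, Apr 13→Ueda, Apr 14→Ito, Apr 15→Reyes, Apr 16→Okafor+Ueda, Apr 17→Okafor, Apr 18→Rossi.
Total: 67 + 37 + 62 + 67 + 32 + 37 + 32 + 27 = £361.

£361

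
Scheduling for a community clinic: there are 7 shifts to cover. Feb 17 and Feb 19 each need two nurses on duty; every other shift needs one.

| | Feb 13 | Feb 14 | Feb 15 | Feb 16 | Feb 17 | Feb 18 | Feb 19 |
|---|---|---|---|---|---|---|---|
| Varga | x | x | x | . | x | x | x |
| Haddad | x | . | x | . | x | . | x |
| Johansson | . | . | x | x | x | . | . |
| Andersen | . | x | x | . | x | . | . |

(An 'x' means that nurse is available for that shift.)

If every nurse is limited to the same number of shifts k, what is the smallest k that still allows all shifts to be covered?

3

With 4 nurses and 9 worker-slots to fill, someone must work at least ⌈9/4⌉ = 3 shifts, so k ≥ 3.
k = 3 works: Feb 13→Varga, Feb 14→Andersen, Feb 15→Haddad, Feb 16→Johansson, Feb 17→Haddad+Johansson, Feb 18→Varga, Feb 19→Varga+Haddad.
Loads: Varga 3, Haddad 3, Johansson 2, Andersen 1 — all ≤ 3.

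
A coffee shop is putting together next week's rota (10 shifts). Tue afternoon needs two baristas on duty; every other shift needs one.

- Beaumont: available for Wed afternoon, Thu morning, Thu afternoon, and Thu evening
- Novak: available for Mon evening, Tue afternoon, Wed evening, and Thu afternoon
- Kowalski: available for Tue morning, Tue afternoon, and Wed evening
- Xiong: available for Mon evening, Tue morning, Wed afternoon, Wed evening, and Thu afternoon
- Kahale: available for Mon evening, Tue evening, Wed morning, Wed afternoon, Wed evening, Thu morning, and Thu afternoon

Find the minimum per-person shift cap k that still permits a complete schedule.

3

With 5 baristas and 11 worker-slots to fill, someone must work at least ⌈11/5⌉ = 3 shifts, so k ≥ 3.
k = 3 works: Mon evening→Novak, Tue morning→Kowalski, Tue afternoon→Novak+Kowalski, Tue evening→Kahale, Wed morning→Kahale, Wed afternoon→Beaumont, Wed evening→Novak, Thu morning→Beaumont, Thu afternoon→Xiong, Thu evening→Beaumont.
Loads: Beaumont 3, Novak 3, Kowalski 2, Xiong 1, Kahale 2 — all ≤ 3.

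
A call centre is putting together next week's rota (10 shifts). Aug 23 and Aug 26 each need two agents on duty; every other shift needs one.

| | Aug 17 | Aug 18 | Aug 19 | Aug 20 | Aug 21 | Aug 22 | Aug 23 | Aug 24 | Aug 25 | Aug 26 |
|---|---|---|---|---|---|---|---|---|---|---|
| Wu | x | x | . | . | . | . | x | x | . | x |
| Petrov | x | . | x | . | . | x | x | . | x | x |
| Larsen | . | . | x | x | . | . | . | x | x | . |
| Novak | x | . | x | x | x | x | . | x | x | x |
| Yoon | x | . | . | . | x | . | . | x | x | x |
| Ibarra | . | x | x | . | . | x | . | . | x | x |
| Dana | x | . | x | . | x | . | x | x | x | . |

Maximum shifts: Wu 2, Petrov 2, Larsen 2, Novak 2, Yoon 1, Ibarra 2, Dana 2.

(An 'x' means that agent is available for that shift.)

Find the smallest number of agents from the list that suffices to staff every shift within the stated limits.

6

12 slots to fill and no one can take more than 2, so at least ⌈12/2⌉ = 6 agents are needed.
Wu, Petrov, Larsen, Novak, Ibarra, and Dana alone can cover everything: Aug 17→Dana, Aug 18→Wu, Aug 19→Ibarra, Aug 20→Larsen, Aug 21→Novak, Aug 22→Petrov, Aug 23→Wu+Petrov, Aug 24→Larsen, Aug 25→Dana, Aug 26→Novak+Ibarra.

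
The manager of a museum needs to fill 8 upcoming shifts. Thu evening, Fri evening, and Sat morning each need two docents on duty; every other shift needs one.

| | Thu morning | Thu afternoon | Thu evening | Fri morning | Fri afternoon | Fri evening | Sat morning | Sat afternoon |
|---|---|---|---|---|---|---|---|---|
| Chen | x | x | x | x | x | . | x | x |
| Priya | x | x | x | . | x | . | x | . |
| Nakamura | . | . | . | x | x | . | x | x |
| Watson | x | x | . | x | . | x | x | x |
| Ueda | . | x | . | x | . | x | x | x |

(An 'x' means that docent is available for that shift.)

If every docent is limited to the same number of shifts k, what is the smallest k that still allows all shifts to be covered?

With 5 docents and 11 worker-slots to fill, someone must work at least ⌈11/5⌉ = 3 shifts, so k ≥ 3.
k = 3 works: Thu morning→Chen, Thu afternoon→Priya, Thu evening→Chen+Priya, Fri morning→Nakamura, Fri afternoon→Chen, Fri evening→Watson+Ueda, Sat morning→Priya+Nakamura, Sat afternoon→Nakamura.
Loads: Chen 3, Priya 3, Nakamura 3, Watson 1, Ueda 1 — all ≤ 3.

3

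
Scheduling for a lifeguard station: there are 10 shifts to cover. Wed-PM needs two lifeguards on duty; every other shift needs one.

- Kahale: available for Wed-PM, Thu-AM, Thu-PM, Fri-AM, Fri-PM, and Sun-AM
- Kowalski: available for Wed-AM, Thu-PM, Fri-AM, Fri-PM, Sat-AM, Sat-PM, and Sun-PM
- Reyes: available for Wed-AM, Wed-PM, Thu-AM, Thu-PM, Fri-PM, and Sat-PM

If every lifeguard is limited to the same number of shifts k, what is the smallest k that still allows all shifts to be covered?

With 3 lifeguards and 11 worker-slots to fill, someone must work at least ⌈11/3⌉ = 4 shifts, so k ≥ 4.
k = 4 works: Wed-AM→Kowalski, Wed-PM→Kahale+Reyes, Thu-AM→Kahale, Thu-PM→Reyes, Fri-AM→Kahale, Fri-PM→Reyes, Sat-AM→Kowalski, Sat-PM→Kowalski, Sun-AM→Kahale, Sun-PM→Kowalski.
Loads: Kahale 4, Kowalski 4, Reyes 3 — all ≤ 4.

4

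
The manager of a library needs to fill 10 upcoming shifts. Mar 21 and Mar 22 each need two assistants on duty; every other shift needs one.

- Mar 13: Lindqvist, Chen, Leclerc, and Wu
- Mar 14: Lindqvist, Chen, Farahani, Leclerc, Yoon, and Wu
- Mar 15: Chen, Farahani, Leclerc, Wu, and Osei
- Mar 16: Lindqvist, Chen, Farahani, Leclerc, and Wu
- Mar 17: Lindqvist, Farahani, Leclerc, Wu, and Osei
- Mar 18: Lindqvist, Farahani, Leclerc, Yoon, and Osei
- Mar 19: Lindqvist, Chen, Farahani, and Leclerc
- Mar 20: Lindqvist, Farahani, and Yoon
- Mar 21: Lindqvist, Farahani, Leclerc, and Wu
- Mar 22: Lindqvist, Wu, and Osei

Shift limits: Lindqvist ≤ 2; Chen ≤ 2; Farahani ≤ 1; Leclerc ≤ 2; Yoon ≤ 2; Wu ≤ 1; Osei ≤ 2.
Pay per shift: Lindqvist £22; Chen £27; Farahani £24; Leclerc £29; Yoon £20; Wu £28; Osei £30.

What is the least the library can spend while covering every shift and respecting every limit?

£308

Picking the cheapest available assistant for each shift independently would cost £268, but that ignores the shift limits.
An optimal schedule: Mar 13→Chen, Mar 14→Yoon, Mar 15→Osei, Mar 16→Leclerc, Mar 17→Osei, Mar 18→Yoon, Mar 19→Chen, Mar 20→Lindqvist, Mar 21→Farahani+Leclerc, Mar 22→Lindqvist+Wu.
Total: 27 + 20 + 30 + 29 + 30 + 20 + 27 + 22 + 24 + 29 + 22 + 28 = £308.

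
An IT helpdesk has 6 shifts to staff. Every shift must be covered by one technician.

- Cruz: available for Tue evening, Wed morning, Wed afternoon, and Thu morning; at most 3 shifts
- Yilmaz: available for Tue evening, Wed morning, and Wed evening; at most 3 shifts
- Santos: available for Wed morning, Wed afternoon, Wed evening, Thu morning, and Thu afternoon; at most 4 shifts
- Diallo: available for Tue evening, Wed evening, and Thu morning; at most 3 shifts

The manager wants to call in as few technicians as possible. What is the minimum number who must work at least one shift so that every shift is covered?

2

6 slots to fill and no one can take more than 4, so at least ⌈6/4⌉ = 2 technicians are needed.
Cruz and Santos alone can cover everything: Tue evening→Cruz, Wed morning→Cruz, Wed afternoon→Cruz, Wed evening→Santos, Thu morning→Santos, Thu afternoon→Santos.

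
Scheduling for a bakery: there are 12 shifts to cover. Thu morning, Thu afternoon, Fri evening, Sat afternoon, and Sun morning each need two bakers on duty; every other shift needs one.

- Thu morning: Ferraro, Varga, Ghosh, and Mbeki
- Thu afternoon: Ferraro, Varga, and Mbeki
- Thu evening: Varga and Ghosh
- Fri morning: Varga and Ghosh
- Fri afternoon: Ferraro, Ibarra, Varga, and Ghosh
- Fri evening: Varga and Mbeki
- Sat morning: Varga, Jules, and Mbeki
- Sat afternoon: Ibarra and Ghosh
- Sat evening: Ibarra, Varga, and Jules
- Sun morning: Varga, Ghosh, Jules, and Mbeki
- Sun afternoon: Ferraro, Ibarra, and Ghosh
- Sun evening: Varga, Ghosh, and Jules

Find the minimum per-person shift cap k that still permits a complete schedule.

With 6 bakers and 17 worker-slots to fill, someone must work at least ⌈17/6⌉ = 3 shifts, so k ≥ 3.
k = 3 works: Thu morning→Ferraro+Ghosh, Thu afternoon→Ferraro+Mbeki, Thu evening→Varga, Fri morning→Varga, Fri afternoon→Ibarra, Fri evening→Varga+Mbeki, Sat morning→Jules, Sat afternoon→Ibarra+Ghosh, Sat evening→Ibarra, Sun morning→Jules+Mbeki, Sun afternoon→Ferraro, Sun evening→Ghosh.
Loads: Ferraro 3, Ibarra 3, Varga 3, Ghosh 3, Jules 2, Mbeki 3 — all ≤ 3.

3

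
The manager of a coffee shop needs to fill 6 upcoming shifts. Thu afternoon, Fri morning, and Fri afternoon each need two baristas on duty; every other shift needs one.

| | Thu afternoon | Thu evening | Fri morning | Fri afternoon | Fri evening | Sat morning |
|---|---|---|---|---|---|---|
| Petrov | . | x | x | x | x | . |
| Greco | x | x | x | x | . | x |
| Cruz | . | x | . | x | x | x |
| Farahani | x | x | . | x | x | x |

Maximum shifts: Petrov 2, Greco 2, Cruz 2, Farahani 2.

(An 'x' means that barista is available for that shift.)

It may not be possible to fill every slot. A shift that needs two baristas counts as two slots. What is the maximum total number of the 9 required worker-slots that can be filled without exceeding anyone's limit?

Total capacity across all baristas is 2+2+2+2 = 8, and 9 slots are needed, so at most 8 can be filled.
An assignment achieving 8: Thu afternoon→Greco+Farahani, Thu evening→Cruz, Fri morning→Petrov+Greco, Fri afternoon→Farahani, Fri evening→Petrov, Sat morning→Cruz.
Loads: Petrov 2/2, Greco 2/2, Cruz 2/2, Farahani 2/2.

8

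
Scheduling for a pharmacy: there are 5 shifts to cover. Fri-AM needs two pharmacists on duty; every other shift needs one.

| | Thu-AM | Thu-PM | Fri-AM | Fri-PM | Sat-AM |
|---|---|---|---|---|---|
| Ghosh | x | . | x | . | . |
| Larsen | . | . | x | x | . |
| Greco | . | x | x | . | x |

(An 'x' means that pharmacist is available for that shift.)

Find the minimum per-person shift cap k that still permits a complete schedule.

With 3 pharmacists and 6 worker-slots to fill, someone must work at least ⌈6/3⌉ = 2 shifts, so k ≥ 2.
k = 2 works: Thu-AM→Ghosh, Thu-PM→Greco, Fri-AM→Ghosh+Larsen, Fri-PM→Larsen, Sat-AM→Greco.
Loads: Ghosh 2, Larsen 2, Greco 2 — all ≤ 2.

2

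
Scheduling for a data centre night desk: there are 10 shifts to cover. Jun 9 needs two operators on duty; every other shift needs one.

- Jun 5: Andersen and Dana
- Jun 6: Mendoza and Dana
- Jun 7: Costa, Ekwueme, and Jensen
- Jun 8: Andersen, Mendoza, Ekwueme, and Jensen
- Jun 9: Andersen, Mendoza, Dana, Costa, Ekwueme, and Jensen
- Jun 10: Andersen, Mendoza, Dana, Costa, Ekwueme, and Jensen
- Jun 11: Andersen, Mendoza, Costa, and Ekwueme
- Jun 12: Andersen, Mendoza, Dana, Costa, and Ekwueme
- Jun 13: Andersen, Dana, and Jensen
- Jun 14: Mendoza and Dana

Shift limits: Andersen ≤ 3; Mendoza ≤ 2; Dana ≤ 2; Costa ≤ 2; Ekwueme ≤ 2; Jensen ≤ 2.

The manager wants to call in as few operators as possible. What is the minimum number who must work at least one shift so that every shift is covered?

11 slots to fill and no one can take more than 3, so at least ⌈11/3⌉ = 4 operators are needed.
Any 4 operators together have capacity at most 3+2+2+2 = 9 < 11 slots, so 4 can never suffice.
Andersen, Mendoza, Dana, Costa, and Ekwueme alone can cover everything: Jun 5→Andersen, Jun 6→Mendoza, Jun 7→Costa, Jun 8→Andersen, Jun 9→Dana+Ekwueme, Jun 10→Dana, Jun 11→Costa, Jun 12→Ekwueme, Jun 13→Andersen, Jun 14→Mendoza.

5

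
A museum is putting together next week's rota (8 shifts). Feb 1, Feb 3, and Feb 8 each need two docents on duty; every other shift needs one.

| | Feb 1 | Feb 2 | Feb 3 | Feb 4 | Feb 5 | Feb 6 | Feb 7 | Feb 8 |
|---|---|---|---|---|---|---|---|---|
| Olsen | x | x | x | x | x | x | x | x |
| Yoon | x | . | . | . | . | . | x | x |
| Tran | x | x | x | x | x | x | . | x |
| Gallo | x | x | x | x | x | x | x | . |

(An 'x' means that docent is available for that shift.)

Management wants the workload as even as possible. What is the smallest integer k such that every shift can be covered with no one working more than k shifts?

With 4 docents and 11 worker-slots to fill, someone must work at least ⌈11/4⌉ = 3 shifts, so k ≥ 3.
k = 3 works: Feb 1→Yoon+Gallo, Feb 2→Olsen, Feb 3→Olsen+Tran, Feb 4→Olsen, Feb 5→Tran, Feb 6→Gallo, Feb 7→Yoon, Feb 8→Yoon+Tran.
Loads: Olsen 3, Yoon 3, Tran 3, Gallo 2 — all ≤ 3.

3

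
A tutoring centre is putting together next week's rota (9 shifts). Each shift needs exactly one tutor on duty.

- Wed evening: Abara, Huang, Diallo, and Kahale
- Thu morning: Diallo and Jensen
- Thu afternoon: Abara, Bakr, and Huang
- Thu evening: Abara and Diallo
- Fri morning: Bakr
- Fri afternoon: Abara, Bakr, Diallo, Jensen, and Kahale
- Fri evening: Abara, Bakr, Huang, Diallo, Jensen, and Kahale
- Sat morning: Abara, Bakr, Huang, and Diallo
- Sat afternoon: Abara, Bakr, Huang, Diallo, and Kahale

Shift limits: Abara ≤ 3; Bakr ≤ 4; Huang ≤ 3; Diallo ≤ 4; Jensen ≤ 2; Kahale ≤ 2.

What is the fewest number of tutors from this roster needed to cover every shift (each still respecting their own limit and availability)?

3

9 slots to fill and no one can take more than 4, so at least ⌈9/4⌉ = 3 tutors are needed.
Abara, Bakr, and Diallo alone can cover everything: Wed evening→Abara, Thu morning→Diallo, Thu afternoon→Abara, Thu evening→Abara, Fri morning→Bakr, Fri afternoon→Bakr, Fri evening→Bakr, Sat morning→Bakr, Sat afternoon→Diallo.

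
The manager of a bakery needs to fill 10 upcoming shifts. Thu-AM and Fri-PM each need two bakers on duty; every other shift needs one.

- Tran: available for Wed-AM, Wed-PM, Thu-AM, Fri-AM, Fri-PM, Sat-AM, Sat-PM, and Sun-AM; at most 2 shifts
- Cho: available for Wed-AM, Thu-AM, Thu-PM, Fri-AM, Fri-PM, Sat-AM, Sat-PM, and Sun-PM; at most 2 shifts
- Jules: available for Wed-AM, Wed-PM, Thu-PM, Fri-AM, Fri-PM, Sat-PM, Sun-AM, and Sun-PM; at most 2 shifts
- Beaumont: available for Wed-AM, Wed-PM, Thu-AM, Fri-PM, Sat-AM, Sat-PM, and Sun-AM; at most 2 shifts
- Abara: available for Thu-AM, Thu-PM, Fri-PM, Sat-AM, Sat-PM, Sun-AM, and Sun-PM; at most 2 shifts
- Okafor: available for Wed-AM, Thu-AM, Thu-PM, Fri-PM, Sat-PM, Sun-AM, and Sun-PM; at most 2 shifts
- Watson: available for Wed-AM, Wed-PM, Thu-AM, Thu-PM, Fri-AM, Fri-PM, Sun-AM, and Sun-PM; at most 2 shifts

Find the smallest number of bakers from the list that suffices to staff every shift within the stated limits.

6

12 slots to fill and no one can take more than 2, so at least ⌈12/2⌉ = 6 bakers are needed.
Tran, Cho, Jules, Beaumont, Abara, and Okafor alone can cover everything: Wed-AM→Jules, Wed-PM→Tran, Thu-AM→Abara+Okafor, Thu-PM→Cho, Fri-AM→Tran, Fri-PM→Abara+Okafor, Sat-AM→Cho, Sat-PM→Beaumont, Sun-AM→Beaumont, Sun-PM→Jules.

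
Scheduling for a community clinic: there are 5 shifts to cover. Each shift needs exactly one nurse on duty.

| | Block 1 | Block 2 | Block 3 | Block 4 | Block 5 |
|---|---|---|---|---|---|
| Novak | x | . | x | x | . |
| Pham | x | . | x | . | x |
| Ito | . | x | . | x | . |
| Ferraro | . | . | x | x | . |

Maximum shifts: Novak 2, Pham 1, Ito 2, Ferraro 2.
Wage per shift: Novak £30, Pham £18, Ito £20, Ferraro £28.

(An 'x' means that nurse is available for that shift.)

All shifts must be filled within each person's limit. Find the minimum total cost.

£116

Block 2 can only be covered by Ito, so that assignment is forced.
Block 5 can only be covered by Pham, so that assignment is forced.
Picking the cheapest available nurse for each shift independently would cost £94, but that ignores the shift limits.
An optimal schedule: Block 1→Novak, Block 2→Ito, Block 3→Ferraro, Block 4→Ito, Block 5→Pham.
Total: 30 + 20 + 28 + 20 + 18 = £116.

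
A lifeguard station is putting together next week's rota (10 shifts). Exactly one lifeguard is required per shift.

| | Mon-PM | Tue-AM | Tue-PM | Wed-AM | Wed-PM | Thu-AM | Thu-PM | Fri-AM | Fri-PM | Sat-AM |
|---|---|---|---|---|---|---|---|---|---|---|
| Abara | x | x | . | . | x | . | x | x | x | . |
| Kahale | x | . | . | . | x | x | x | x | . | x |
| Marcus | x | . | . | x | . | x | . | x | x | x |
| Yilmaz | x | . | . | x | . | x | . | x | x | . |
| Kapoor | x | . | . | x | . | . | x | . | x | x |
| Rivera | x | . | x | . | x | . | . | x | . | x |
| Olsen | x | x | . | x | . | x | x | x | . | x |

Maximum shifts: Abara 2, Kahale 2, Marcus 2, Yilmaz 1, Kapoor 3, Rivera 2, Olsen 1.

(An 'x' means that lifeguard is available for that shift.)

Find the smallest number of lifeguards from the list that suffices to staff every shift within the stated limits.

10 slots to fill and no one can take more than 3, so at least ⌈10/3⌉ = 4 lifeguards are needed.
Any 4 lifeguards together have capacity at most 3+2+2+2 = 9 < 10 slots, so 4 can never suffice.
Abara, Kahale, Marcus, Kapoor, and Rivera alone can cover everything: Mon-PM→Kapoor, Tue-AM→Abara, Tue-PM→Rivera, Wed-AM→Marcus, Wed-PM→Abara, Thu-AM→Kahale, Thu-PM→Kahale, Fri-AM→Rivera, Fri-PM→Marcus, Sat-AM→Kapoor.

5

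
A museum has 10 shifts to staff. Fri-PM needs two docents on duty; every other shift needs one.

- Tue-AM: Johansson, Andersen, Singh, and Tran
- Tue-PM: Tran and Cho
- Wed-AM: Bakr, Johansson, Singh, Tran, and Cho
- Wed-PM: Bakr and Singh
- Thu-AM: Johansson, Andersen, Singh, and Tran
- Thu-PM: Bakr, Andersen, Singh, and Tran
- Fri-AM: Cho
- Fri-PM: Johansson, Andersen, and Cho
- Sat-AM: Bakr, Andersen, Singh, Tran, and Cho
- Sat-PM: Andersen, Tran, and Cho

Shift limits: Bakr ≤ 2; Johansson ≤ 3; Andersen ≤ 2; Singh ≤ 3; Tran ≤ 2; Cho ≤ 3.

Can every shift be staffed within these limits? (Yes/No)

Yes

Fri-AM can only be covered by Cho, so that assignment is forced.
One valid schedule: Tue-AM→Johansson, Tue-PM→Tran, Wed-AM→Singh, Wed-PM→Bakr, Thu-AM→Johansson, Thu-PM→Bakr, Fri-AM→Cho, Fri-PM→Johansson+Andersen, Sat-AM→Singh, Sat-PM→Andersen.
Loads: Bakr 2/2, Johansson 3/3, Andersen 2/2, Singh 2/3, Tran 1/2, Cho 1/3 — all within limits.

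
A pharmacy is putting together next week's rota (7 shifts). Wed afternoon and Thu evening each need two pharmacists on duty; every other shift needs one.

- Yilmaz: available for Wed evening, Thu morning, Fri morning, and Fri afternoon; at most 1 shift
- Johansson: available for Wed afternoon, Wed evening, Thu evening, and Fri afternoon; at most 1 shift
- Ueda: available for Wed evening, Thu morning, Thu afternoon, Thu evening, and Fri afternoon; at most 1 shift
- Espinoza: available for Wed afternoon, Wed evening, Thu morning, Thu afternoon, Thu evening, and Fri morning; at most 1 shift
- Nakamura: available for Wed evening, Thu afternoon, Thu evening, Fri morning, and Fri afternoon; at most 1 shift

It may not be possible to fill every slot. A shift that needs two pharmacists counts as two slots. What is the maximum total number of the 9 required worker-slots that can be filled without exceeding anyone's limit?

Total capacity across all pharmacists is 1+1+1+1+1 = 5, and 9 slots are needed, so at most 5 can be filled.
An assignment achieving 5: Wed afternoon→Johansson+Espinoza, Thu morning→Yilmaz, Thu afternoon→Ueda, Fri morning→Nakamura.
Loads: Yilmaz 1/1, Johansson 1/1, Ueda 1/1, Espinoza 1/1, Nakamura 1/1.

5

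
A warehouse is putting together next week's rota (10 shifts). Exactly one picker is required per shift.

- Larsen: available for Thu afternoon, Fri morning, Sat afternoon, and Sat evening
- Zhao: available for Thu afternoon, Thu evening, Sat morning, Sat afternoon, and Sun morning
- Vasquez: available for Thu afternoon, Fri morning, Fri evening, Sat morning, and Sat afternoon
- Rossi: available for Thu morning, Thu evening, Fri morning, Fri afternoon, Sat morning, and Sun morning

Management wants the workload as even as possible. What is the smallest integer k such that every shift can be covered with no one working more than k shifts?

With 4 pickers and 10 worker-slots to fill, someone must work at least ⌈10/4⌉ = 3 shifts, so k ≥ 3.
k = 3 works: Thu morning→Rossi, Thu afternoon→Larsen, Thu evening→Zhao, Fri morning→Larsen, Fri afternoon→Rossi, Fri evening→Vasquez, Sat morning→Zhao, Sat afternoon→Vasquez, Sat evening→Larsen, Sun morning→Zhao.
Loads: Larsen 3, Zhao 3, Vasquez 2, Rossi 2 — all ≤ 3.

3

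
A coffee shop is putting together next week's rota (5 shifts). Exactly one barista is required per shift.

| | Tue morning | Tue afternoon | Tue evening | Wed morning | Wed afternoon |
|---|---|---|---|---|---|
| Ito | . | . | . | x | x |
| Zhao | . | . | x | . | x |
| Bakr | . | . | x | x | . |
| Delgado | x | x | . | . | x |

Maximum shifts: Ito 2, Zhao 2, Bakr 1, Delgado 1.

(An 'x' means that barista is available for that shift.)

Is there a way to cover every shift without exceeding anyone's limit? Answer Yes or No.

No

Total capacity is 6 and 5 slots are needed, so capacity alone doesn't rule it out.
Shifts {Tue morning, Tue afternoon} need 2 worker-slots in total, but the baristas available for any of those shifts (Delgado) can supply at most 1 among them. So no valid schedule exists.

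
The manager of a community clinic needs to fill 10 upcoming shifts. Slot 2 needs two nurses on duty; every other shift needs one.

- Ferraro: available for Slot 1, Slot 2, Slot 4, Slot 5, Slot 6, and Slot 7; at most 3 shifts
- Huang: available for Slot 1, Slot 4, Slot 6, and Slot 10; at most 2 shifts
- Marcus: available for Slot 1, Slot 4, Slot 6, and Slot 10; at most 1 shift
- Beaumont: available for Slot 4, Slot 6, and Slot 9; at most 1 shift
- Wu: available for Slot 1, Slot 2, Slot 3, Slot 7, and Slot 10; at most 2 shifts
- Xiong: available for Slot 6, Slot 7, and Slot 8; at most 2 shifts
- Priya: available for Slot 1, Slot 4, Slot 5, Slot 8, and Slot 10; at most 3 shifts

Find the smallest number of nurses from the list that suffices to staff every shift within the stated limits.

5

11 slots to fill and no one can take more than 3, so at least ⌈11/3⌉ = 4 nurses are needed.
Any 4 nurses together have capacity at most 3+3+2+2 = 10 < 11 slots, so 4 can never suffice.
Ferraro, Huang, Beaumont, Wu, and Priya alone can cover everything: Slot 1→Priya, Slot 2→Ferraro+Wu, Slot 3→Wu, Slot 4→Priya, Slot 5→Ferraro, Slot 6→Huang, Slot 7→Ferraro, Slot 8→Priya, Slot 9→Beaumont, Slot 10→Huang.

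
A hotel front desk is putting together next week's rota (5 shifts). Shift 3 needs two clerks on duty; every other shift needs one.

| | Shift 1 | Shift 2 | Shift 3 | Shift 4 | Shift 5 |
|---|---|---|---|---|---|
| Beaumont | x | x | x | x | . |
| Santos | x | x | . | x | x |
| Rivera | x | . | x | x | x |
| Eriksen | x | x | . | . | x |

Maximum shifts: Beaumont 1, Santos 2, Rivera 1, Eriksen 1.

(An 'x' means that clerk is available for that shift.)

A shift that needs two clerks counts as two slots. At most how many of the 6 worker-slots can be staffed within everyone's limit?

5

Total capacity across all clerks is 1+2+1+1 = 5, and 6 slots are needed, so at most 5 can be filled.
An assignment achieving 5: Shift 2→Santos, Shift 3→Beaumont+Rivera, Shift 4→Santos, Shift 5→Eriksen.
Loads: Beaumont 1/1, Santos 2/2, Rivera 1/1, Eriksen 1/1.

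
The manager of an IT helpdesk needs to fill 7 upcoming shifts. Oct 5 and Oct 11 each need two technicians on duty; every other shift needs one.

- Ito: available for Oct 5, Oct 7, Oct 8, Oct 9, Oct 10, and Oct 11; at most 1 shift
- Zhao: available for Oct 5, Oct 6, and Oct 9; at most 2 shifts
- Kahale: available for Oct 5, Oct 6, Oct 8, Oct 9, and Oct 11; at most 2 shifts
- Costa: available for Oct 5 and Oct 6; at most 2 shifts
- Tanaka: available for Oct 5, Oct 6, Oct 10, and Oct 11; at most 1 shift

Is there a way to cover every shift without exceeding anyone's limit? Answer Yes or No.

Shifts {Oct 7, Oct 10, Oct 11} need 4 worker-slots in total, but the technicians available for any of those shifts (Ito, Kahale, and Tanaka) can supply at most 3 among them. So no valid schedule exists.

No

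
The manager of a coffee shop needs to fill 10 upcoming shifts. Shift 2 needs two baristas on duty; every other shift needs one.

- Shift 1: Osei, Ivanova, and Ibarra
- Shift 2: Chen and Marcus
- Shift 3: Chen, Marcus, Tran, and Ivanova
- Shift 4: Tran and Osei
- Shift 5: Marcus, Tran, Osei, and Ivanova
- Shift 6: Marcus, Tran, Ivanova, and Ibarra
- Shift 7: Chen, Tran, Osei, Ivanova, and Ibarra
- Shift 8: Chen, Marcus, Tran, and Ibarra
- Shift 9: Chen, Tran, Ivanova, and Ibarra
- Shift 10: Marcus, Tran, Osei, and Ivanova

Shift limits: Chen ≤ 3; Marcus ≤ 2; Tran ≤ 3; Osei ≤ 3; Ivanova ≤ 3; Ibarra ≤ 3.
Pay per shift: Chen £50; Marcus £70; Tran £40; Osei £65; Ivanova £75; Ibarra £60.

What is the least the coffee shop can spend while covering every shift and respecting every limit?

£585

Shift 2 can only be covered by Chen and Marcus, so that assignment is forced.
Picking the cheapest available barista for each shift independently would cost £500, but that ignores the shift limits.
An optimal schedule: Shift 1→Ibarra, Shift 2→Chen+Marcus, Shift 3→Tran, Shift 4→Tran, Shift 5→Tran, Shift 6→Ibarra, Shift 7→Ibarra, Shift 8→Chen, Shift 9→Chen, Shift 10→Osei.
Total: 60 + 50 + 70 + 40 + 40 + 40 + 60 + 60 + 50 + 50 + 65 = £585.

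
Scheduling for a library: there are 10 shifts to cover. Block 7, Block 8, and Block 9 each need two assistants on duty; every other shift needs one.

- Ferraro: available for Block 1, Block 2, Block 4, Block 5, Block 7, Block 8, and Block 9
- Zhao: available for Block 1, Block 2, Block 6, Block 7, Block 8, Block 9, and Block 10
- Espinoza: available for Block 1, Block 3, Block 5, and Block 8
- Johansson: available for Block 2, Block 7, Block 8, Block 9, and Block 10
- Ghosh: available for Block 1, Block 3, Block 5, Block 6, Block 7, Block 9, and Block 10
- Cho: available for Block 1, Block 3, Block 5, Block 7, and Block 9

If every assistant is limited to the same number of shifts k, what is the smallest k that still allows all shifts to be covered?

3

With 6 assistants and 13 worker-slots to fill, someone must work at least ⌈13/6⌉ = 3 shifts, so k ≥ 3.
k = 3 works: Block 1→Zhao, Block 2→Ferraro, Block 3→Espinoza, Block 4→Ferraro, Block 5→Ferraro, Block 6→Zhao, Block 7→Johansson+Ghosh, Block 8→Espinoza+Johansson, Block 9→Johansson+Ghosh, Block 10→Zhao.
Loads: Ferraro 3, Zhao 3, Espinoza 2, Johansson 3, Ghosh 2, Cho 0 — all ≤ 3.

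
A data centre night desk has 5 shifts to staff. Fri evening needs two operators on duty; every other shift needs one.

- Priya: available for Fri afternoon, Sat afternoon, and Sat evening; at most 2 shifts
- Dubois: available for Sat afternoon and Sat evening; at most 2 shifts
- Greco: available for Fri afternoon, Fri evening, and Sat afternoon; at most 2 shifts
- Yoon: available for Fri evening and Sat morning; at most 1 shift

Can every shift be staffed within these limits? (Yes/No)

Total capacity is 7 and 6 slots are needed, so capacity alone doesn't rule it out.
Shifts {Fri evening, Sat morning} need 3 worker-slots in total, but the operators available for any of those shifts (Greco and Yoon) can supply at most 2 among them. So no valid schedule exists.

No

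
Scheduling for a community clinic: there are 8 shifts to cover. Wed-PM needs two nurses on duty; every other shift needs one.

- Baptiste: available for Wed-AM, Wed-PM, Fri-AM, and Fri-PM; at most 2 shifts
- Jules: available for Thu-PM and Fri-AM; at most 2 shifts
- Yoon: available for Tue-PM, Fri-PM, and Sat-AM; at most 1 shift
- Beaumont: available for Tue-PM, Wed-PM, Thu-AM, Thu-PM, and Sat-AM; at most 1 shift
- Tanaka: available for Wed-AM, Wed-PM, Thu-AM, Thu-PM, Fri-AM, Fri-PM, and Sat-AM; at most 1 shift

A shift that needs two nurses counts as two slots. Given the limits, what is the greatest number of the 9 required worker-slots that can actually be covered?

7

Total capacity across all nurses is 2+2+1+1+1 = 7, and 9 slots are needed, so at most 7 can be filled.
An assignment achieving 7: Tue-PM→Yoon, Wed-AM→Baptiste, Wed-PM→Baptiste+Tanaka, Thu-AM→Beaumont, Thu-PM→Jules, Fri-AM→Jules.
Loads: Baptiste 2/2, Jules 2/2, Yoon 1/1, Beaumont 1/1, Tanaka 1/1.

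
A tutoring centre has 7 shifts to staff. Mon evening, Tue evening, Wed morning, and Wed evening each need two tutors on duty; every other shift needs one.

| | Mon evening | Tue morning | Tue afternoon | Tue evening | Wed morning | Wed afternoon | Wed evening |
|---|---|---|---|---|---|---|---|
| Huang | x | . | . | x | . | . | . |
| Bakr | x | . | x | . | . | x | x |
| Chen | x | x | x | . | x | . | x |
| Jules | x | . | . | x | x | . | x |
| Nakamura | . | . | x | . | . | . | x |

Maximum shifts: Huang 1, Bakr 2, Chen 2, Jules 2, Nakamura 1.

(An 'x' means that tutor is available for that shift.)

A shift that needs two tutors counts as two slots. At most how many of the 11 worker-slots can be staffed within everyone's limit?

Total capacity across all tutors is 1+2+2+2+1 = 8, and 11 slots are needed, so at most 8 can be filled.
An assignment achieving 8: Tue morning→Chen, Tue afternoon→Bakr, Tue evening→Huang+Jules, Wed morning→Chen+Jules, Wed afternoon→Bakr, Wed evening→Nakamura.
Loads: Huang 1/1, Bakr 2/2, Chen 2/2, Jules 2/2, Nakamura 1/1.

8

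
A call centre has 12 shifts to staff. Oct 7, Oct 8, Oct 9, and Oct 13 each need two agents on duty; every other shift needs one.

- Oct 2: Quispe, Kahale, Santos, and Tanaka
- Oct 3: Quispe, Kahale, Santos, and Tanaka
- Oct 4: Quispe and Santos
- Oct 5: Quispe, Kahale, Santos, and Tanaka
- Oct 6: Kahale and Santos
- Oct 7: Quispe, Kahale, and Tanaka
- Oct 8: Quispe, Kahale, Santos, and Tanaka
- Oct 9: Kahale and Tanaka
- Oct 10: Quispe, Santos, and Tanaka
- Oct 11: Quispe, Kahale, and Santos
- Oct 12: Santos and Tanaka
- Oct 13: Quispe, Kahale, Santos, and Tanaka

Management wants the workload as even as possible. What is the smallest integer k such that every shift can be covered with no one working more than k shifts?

4

With 4 agents and 16 worker-slots to fill, someone must work at least ⌈16/4⌉ = 4 shifts, so k ≥ 4.
k = 4 works: Oct 2→Kahale, Oct 3→Santos, Oct 4→Quispe, Oct 5→Tanaka, Oct 6→Kahale, Oct 7→Quispe+Kahale, Oct 8→Santos+Tanaka, Oct 9→Kahale+Tanaka, Oct 10→Quispe, Oct 11→Quispe, Oct 12→Santos, Oct 13→Santos+Tanaka.
Loads: Quispe 4, Kahale 4, Santos 4, Tanaka 4 — all ≤ 4.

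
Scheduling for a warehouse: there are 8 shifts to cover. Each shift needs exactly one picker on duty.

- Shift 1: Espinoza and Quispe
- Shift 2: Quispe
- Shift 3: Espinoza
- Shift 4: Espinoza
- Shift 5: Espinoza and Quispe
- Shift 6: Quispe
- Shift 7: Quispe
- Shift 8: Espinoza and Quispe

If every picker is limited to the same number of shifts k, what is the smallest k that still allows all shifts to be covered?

With 2 pickers and 8 worker-slots to fill, someone must work at least ⌈8/2⌉ = 4 shifts, so k ≥ 4.
k = 4 works: Shift 1→Espinoza, Shift 2→Quispe, Shift 3→Espinoza, Shift 4→Espinoza, Shift 5→Espinoza, Shift 6→Quispe, Shift 7→Quispe, Shift 8→Quispe.
Loads: Espinoza 4, Quispe 4 — all ≤ 4.

4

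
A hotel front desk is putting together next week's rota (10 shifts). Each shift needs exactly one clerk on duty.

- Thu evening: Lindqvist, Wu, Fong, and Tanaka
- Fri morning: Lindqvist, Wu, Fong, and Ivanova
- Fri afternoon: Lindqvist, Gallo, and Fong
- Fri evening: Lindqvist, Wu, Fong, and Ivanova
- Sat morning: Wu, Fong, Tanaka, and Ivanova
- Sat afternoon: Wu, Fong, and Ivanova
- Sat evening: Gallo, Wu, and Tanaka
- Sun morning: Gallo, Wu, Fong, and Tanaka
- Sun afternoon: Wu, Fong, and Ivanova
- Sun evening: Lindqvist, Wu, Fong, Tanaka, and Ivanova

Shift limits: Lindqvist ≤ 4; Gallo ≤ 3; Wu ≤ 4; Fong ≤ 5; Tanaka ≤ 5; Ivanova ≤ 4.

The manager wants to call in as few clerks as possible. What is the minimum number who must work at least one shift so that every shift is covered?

10 slots to fill and no one can take more than 5, so at least ⌈10/5⌉ = 2 clerks are needed.
Fong and Tanaka alone can cover everything: Thu evening→Tanaka, Fri morning→Fong, Fri afternoon→Fong, Fri evening→Fong, Sat morning→Tanaka, Sat afternoon→Fong, Sat evening→Tanaka, Sun morning→Tanaka, Sun afternoon→Fong, Sun evening→Tanaka.

2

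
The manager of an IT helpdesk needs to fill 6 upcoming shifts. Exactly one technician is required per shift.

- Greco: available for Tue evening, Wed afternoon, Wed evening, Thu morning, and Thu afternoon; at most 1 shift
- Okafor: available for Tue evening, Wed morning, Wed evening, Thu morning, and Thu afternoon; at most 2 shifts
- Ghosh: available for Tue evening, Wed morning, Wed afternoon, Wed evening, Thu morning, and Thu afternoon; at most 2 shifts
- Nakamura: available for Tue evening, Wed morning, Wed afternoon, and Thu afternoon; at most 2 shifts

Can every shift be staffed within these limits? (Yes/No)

Yes

One valid schedule: Tue evening→Ghosh, Wed morning→Okafor, Wed afternoon→Greco, Wed evening→Okafor, Thu morning→Ghosh, Thu afternoon→Nakamura.
Loads: Greco 1/1, Okafor 2/2, Ghosh 2/2, Nakamura 1/2 — all within limits.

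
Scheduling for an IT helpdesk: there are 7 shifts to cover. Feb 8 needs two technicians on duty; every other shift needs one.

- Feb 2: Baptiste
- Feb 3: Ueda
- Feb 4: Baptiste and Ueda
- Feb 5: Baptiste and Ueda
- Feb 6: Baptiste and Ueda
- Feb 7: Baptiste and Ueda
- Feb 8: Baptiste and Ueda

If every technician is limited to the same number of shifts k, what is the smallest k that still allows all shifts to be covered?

4

With 2 technicians and 8 worker-slots to fill, someone must work at least ⌈8/2⌉ = 4 shifts, so k ≥ 4.
k = 4 works: Feb 2→Baptiste, Feb 3→Ueda, Feb 4→Baptiste, Feb 5→Baptiste, Feb 6→Ueda, Feb 7→Ueda, Feb 8→Baptiste+Ueda.
Loads: Baptiste 4, Ueda 4 — all ≤ 4.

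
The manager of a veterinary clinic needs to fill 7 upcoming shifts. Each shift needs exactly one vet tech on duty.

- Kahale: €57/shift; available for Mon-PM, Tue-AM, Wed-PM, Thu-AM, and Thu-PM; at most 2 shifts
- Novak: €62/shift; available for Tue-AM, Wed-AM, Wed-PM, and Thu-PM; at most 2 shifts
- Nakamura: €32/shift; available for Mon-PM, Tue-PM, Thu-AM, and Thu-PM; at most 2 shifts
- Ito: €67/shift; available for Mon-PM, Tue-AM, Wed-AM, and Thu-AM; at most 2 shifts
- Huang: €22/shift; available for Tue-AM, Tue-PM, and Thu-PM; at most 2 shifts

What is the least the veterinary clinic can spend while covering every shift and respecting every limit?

Picking the cheapest available vet tech for each shift independently would cost €249, but that ignores the shift limits.
An optimal schedule: Mon-PM→Nakamura, Tue-AM→Huang, Tue-PM→Huang, Wed-AM→Novak, Wed-PM→Kahale, Thu-AM→Nakamura, Thu-PM→Kahale.
Total: 32 + 22 + 22 + 62 + 57 + 32 + 57 = €284.

€284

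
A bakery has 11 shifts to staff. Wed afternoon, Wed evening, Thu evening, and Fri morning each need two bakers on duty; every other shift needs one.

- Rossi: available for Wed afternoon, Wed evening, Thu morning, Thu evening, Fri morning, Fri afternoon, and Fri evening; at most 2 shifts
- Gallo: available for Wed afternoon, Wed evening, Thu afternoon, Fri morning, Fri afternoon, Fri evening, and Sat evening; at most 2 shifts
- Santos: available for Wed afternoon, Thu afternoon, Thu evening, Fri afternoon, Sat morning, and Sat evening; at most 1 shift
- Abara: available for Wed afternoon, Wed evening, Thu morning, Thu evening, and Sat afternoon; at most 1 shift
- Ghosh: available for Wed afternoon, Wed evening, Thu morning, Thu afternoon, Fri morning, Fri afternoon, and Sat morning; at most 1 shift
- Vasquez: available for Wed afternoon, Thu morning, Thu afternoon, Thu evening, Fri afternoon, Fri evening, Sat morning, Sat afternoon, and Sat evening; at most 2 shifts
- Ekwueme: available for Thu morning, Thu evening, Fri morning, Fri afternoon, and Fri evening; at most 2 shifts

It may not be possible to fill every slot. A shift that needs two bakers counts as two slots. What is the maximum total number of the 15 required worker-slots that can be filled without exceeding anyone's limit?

Total capacity across all bakers is 2+2+1+1+1+2+2 = 11, and 15 slots are needed, so at most 11 can be filled.
An assignment achieving 11: Wed evening→Rossi+Gallo, Thu morning→Vasquez, Thu afternoon→Ghosh, Thu evening→Ekwueme, Fri morning→Rossi+Ekwueme, Fri evening→Vasquez, Sat morning→Santos, Sat afternoon→Abara, Sat evening→Gallo.
Loads: Rossi 2/2, Gallo 2/2, Santos 1/1, Abara 1/1, Ghosh 1/1, Vasquez 2/2, Ekwueme 2/2.

11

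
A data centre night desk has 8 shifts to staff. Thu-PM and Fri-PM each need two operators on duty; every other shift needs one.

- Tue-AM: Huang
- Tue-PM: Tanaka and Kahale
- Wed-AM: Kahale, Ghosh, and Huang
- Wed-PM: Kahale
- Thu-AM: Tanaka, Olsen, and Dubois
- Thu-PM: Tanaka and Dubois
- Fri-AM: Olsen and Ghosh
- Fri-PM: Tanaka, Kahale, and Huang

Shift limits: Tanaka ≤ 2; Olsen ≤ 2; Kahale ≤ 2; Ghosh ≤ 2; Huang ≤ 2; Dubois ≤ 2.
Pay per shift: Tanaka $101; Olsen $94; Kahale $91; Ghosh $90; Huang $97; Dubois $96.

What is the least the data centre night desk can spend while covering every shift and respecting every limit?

$948

Tue-AM can only be covered by Huang, so that assignment is forced.
Wed-PM can only be covered by Kahale, so that assignment is forced.
Thu-PM can only be covered by Tanaka and Dubois, so that assignment is forced.
Picking the cheapest available operator for each shift independently would cost $938, but that ignores the shift limits.
An optimal schedule: Tue-AM→Huang, Tue-PM→Kahale, Wed-AM→Ghosh, Wed-PM→Kahale, Thu-AM→Olsen, Thu-PM→Dubois+Tanaka, Fri-AM→Ghosh, Fri-PM→Huang+Tanaka.
Total: 97 + 91 + 90 + 91 + 94 + 96 + 101 + 90 + 97 + 101 = $948.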